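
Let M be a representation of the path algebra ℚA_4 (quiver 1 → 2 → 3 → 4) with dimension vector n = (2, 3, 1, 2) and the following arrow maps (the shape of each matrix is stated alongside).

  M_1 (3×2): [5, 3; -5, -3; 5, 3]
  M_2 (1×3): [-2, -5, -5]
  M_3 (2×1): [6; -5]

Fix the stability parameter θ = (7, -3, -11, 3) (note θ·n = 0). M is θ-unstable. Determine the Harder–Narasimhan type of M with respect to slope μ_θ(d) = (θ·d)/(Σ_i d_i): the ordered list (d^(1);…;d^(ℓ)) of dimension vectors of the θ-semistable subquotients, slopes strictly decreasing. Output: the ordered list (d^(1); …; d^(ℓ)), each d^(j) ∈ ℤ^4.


Barcode: M ≅ I[1,1], I[1,4], I[2,2]^2, I[4,4]. HN layers by μ_θ (4 steps, strictly decreasing):
  μ^(1)=7; μ^(2)=3; μ^(3)=-7/3; μ^(4)=-3

((1, 0, 0, 0); (0, 0, 0, 2); (1, 1, 1, 0); (0, 2, 0, 0))


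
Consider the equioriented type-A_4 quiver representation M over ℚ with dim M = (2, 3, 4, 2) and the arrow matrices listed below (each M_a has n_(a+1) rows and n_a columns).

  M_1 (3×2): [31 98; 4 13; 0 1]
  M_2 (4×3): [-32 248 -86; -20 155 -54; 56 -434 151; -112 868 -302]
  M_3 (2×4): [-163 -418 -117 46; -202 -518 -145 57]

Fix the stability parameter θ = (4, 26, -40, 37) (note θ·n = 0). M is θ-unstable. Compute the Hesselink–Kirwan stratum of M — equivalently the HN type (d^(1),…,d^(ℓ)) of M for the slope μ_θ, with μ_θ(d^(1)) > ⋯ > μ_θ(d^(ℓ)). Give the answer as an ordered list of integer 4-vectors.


Barcode: M ≅ I[1,2], I[1,4], I[2,3], I[3,3], I[3,4]. HN layers by μ_θ (6 steps, strictly decreasing):
  μ^(1)=37; μ^(2)=26; μ^(3)=4; μ^(4)=-10/3; μ^(5)=-7; μ^(6)=-40

((0, 0, 0, 2); (0, 1, 0, 0); (1, 0, 0, 0); (1, 1, 1, 0); (0, 1, 1, 0); (0, 0, 2, 0))


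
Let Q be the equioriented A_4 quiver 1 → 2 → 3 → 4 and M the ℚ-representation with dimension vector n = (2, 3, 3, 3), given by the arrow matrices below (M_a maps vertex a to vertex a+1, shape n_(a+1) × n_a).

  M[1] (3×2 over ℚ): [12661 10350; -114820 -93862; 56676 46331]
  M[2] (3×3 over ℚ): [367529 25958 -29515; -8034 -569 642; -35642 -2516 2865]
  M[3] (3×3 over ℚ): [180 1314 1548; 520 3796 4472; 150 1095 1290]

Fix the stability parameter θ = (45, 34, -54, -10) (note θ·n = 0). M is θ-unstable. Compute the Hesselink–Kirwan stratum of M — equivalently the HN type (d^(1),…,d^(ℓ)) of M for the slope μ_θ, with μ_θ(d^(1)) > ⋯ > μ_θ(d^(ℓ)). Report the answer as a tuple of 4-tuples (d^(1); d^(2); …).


Barcode: M ≅ I[1,3], I[1,4], I[2,3], I[4,4]^2. HN layers by μ_θ (3 steps, strictly decreasing):
  μ^(1)=25/3; μ^(2)=15/4; μ^(3)=-10

((1, 1, 1, 0); (1, 1, 1, 1); (0, 1, 1, 2))


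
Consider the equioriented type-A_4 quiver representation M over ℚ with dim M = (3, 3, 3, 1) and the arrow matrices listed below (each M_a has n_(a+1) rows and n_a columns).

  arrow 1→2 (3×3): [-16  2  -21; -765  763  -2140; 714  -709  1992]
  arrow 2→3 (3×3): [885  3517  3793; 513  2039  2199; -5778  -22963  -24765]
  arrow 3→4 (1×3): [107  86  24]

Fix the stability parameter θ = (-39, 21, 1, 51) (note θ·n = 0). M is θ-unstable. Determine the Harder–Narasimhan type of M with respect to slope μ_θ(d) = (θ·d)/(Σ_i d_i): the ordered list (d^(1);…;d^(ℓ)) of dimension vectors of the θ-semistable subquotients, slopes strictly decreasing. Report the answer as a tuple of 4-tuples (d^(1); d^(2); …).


Via rank(M_{q-1}∘⋯∘M_p): M ≅ I[1,2], I[1,3], I[1,4], I[3,3].
μ_θ-semistable layers: μ^(1)=51; μ^(2)=21; μ^(3)=11; μ^(4)=1; μ^(5)=-39

((0, 0, 0, 1); (0, 1, 0, 0); (0, 2, 2, 0); (0, 0, 1, 0); (3, 0, 0, 0))


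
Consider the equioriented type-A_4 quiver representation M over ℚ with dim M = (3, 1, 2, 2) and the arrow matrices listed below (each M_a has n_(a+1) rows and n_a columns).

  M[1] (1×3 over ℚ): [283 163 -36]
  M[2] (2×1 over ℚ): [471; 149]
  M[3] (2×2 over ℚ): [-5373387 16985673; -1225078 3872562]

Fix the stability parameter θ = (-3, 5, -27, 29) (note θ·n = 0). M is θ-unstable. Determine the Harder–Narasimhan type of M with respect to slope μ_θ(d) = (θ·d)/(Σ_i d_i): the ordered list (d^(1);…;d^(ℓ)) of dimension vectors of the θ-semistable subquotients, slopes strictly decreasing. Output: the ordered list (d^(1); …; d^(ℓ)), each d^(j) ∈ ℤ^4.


Barcode: M ≅ I[1,1]^2, I[1,3], I[3,4], I[4,4]. HN layers by μ_θ (4 steps, strictly decreasing):
  μ^(1)=29; μ^(2)=-3; μ^(3)=-25/3; μ^(4)=-27

((0, 0, 0, 2); (2, 0, 0, 0); (1, 1, 1, 0); (0, 0, 1, 0))


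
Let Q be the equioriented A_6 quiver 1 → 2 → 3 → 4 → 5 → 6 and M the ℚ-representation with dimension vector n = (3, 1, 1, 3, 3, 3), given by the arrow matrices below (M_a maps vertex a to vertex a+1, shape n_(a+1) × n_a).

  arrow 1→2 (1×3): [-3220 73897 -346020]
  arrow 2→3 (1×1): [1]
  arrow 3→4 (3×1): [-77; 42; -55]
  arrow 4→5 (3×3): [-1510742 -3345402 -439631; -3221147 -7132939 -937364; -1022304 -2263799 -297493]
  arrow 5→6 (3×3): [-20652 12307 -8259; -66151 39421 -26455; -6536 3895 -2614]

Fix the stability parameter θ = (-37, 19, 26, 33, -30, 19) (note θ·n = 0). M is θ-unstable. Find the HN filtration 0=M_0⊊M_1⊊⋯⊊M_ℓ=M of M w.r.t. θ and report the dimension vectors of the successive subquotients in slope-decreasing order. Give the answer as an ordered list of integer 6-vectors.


Interval decomposition of M: I[1,1]^2, I[1,6], I[4,6]^2.
HN type (ℓ=4): μ^(1)=19; μ^(2)=12; μ^(3)=3/2; μ^(4)=-37

((0, 0, 0, 0, 0, 3); (0, 1, 1, 1, 1, 0); (0, 0, 0, 2, 2, 0); (3, 0, 0, 0, 0, 0))


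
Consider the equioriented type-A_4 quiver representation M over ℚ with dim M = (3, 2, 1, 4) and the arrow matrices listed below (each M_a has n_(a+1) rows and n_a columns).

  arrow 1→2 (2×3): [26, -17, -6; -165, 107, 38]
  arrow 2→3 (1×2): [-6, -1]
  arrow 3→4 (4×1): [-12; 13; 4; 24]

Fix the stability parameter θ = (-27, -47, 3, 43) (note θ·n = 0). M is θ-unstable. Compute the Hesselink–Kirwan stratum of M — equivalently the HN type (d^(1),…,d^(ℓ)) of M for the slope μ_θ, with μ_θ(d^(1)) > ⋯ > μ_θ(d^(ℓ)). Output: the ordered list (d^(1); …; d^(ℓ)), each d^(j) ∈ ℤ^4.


Interval decomposition of M: I[1,1], I[1,2], I[1,4], I[4,4]^3.
HN type (ℓ=4): μ^(1)=43; μ^(2)=3; μ^(3)=-27; μ^(4)=-37

((0, 0, 0, 4); (0, 0, 1, 0); (1, 0, 0, 0); (2, 2, 0, 0))


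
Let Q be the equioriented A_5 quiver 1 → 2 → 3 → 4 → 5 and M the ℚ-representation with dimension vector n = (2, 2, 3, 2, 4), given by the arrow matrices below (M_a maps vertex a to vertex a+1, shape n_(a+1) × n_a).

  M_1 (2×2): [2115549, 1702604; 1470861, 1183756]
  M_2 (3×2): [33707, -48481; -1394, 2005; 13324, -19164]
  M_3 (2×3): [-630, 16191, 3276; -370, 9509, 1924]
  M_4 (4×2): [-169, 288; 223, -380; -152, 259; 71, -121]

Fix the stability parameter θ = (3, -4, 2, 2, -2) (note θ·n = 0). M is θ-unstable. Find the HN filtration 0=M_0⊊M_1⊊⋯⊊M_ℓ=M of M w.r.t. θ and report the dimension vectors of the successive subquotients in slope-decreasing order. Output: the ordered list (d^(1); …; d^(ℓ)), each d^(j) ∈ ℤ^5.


Interval decomposition of M: I[1,1], I[1,5], I[2,3], I[3,3], I[4,5], I[5,5]^2.
HN type (ℓ=7): μ^(1)=3; μ^(2)=2; μ^(3)=2/3; μ^(4)=0; μ^(5)=-1/2; μ^(6)=-2; μ^(7)=-4

((1, 0, 0, 0, 0); (0, 0, 2, 0, 0); (0, 0, 1, 1, 1); (0, 0, 0, 1, 1); (1, 1, 0, 0, 0); (0, 0, 0, 0, 2); (0, 1, 0, 0, 0))


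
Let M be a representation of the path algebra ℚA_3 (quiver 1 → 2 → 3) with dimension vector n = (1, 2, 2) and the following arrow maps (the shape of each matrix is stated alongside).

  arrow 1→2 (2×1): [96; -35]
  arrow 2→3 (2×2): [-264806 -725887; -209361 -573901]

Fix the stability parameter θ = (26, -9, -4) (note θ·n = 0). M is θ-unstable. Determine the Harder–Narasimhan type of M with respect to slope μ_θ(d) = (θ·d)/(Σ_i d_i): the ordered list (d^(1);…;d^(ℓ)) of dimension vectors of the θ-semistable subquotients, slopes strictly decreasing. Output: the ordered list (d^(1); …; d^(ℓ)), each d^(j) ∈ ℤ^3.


Interval decomposition of M: I[1,3], I[2,3].
HN type (ℓ=3): μ^(1)=13/3; μ^(2)=-4; μ^(3)=-9

((1, 1, 1); (0, 0, 1); (0, 1, 0))


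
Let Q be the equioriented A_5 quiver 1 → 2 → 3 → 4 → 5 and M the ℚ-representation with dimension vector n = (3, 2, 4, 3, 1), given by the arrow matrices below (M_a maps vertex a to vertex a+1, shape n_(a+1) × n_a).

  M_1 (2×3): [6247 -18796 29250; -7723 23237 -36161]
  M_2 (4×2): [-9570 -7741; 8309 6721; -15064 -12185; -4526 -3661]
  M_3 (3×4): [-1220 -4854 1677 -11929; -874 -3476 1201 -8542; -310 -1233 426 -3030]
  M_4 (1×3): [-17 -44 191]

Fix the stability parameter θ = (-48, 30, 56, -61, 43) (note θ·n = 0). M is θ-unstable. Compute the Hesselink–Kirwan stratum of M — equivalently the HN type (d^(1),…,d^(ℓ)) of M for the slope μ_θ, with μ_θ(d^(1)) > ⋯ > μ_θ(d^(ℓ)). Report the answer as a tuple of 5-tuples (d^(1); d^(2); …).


Via rank(M_{q-1}∘⋯∘M_p): M ≅ I[1,1], I[1,4], I[1,5], I[3,3], I[3,4].
μ_θ-semistable layers: μ^(1)=56; μ^(2)=43; μ^(3)=25/3; μ^(4)=-5/2; μ^(5)=-48

((0, 0, 1, 0, 0); (0, 0, 0, 0, 1); (0, 2, 2, 2, 0); (0, 0, 1, 1, 0); (3, 0, 0, 0, 0))


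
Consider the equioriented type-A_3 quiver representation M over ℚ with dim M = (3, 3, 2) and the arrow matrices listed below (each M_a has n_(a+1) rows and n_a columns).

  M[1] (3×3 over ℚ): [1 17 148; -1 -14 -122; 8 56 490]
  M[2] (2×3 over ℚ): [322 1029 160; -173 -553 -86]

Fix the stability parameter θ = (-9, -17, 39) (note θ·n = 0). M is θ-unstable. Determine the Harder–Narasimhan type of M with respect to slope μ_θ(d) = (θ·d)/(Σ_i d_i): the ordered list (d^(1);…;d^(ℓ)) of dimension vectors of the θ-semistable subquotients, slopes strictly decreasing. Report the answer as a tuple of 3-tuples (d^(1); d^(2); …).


Barcode: M ≅ I[1,2], I[1,3]^2. HN layers by μ_θ (2 steps, strictly decreasing):
  μ^(1)=39; μ^(2)=-13

((0, 0, 2); (3, 3, 0))


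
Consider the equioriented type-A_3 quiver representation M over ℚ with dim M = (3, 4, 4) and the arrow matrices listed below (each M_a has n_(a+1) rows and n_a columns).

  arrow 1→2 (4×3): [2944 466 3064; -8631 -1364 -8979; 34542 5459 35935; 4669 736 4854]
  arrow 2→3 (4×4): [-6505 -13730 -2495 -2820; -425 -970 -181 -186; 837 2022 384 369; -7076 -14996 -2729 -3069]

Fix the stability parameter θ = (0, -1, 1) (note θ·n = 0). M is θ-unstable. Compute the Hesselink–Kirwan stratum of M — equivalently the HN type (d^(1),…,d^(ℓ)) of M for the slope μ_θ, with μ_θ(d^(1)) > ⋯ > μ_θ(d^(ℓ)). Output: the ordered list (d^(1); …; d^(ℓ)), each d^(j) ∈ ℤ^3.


Barcode: M ≅ I[1,2], I[1,3]^2, I[2,2], I[3,3]^2. HN layers by μ_θ (3 steps, strictly decreasing):
  μ^(1)=1; μ^(2)=-1/2; μ^(3)=-1

((0, 0, 4); (3, 3, 0); (0, 1, 0))


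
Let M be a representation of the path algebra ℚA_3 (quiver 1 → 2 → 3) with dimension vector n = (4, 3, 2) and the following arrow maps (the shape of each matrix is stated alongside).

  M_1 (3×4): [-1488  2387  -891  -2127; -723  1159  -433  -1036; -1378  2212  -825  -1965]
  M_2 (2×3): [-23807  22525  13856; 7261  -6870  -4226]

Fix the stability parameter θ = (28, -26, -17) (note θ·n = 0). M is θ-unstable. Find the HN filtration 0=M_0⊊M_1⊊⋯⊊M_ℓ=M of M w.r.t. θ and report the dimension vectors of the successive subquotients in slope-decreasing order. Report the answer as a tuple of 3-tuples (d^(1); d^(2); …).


Barcode: M ≅ I[1,1], I[1,2], I[1,3]^2. HN layers by μ_θ (3 steps, strictly decreasing):
  μ^(1)=28; μ^(2)=1; μ^(3)=-5

((1, 0, 0); (1, 1, 0); (2, 2, 2))


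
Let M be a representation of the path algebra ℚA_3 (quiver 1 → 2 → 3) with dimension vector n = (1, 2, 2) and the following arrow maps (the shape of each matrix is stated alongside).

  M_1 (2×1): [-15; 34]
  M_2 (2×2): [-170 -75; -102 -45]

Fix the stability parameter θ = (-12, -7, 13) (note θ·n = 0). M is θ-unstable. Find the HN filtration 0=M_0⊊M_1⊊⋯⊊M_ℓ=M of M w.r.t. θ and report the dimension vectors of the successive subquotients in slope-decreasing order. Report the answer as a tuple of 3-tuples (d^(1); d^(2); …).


Interval decomposition of M: I[1,2], I[2,3], I[3,3].
HN type (ℓ=3): μ^(1)=13; μ^(2)=-7; μ^(3)=-12

((0, 0, 2); (0, 2, 0); (1, 0, 0))


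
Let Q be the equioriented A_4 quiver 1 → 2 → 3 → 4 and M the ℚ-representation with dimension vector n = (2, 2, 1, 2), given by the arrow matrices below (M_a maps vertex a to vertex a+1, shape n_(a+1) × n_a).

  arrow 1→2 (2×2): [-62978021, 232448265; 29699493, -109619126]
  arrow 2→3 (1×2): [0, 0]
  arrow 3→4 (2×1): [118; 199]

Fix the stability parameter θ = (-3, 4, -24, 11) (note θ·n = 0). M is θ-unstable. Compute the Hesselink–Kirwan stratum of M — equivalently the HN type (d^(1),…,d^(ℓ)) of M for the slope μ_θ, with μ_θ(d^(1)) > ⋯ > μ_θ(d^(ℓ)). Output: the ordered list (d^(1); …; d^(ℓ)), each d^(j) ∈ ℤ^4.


Barcode: M ≅ I[1,2]^2, I[3,4], I[4,4]. HN layers by μ_θ (4 steps, strictly decreasing):
  μ^(1)=11; μ^(2)=4; μ^(3)=-3; μ^(4)=-24

((0, 0, 0, 2); (0, 2, 0, 0); (2, 0, 0, 0); (0, 0, 1, 0))


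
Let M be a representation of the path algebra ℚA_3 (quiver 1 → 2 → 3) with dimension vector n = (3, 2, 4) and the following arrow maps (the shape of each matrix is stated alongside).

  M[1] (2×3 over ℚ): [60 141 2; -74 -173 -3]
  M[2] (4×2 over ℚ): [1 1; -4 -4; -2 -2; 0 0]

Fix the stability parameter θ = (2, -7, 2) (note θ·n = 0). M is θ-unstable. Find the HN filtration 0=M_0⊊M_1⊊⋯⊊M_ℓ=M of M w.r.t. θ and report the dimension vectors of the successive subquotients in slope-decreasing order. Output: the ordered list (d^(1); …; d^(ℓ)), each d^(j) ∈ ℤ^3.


Via rank(M_{q-1}∘⋯∘M_p): M ≅ I[1,1], I[1,2], I[1,3], I[3,3]^3.
μ_θ-semistable layers: μ^(1)=2; μ^(2)=-5/2

((1, 0, 4); (2, 2, 0))


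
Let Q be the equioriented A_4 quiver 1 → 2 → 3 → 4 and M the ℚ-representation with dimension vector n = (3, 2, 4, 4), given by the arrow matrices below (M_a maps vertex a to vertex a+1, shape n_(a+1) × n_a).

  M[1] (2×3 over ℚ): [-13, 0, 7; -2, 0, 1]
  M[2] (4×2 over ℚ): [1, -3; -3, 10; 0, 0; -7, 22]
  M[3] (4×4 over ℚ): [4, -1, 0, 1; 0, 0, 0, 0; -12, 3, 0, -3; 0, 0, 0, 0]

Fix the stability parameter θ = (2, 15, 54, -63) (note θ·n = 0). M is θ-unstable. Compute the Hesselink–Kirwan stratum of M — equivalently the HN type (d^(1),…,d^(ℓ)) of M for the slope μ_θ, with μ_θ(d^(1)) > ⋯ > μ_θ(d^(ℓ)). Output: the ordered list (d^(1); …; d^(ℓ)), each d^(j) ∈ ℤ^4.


Barcode: M ≅ I[1,1], I[1,3]^2, I[3,3], I[3,4], I[4,4]^3. HN layers by μ_θ (5 steps, strictly decreasing):
  μ^(1)=54; μ^(2)=15; μ^(3)=2; μ^(4)=-9/2; μ^(5)=-63

((0, 0, 3, 0); (0, 2, 0, 0); (3, 0, 0, 0); (0, 0, 1, 1); (0, 0, 0, 3))


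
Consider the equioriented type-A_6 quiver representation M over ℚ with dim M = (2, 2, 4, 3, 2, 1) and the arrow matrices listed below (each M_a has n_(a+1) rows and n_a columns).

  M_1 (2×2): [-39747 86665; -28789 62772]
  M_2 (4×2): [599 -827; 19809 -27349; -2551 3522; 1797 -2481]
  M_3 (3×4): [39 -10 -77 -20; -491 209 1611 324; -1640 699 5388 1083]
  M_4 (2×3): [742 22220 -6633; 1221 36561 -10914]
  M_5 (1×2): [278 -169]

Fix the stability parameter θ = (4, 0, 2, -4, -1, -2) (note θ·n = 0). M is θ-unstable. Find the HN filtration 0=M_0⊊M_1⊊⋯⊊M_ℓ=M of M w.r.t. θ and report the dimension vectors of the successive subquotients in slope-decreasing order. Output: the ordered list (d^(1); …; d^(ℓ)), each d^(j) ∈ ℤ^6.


Interval decomposition of M: I[1,5], I[1,6], I[3,3], I[3,4].
HN type (ℓ=4): μ^(1)=2; μ^(2)=1/5; μ^(3)=-1/6; μ^(4)=-1

((0, 0, 1, 0, 0, 0); (1, 1, 1, 1, 1, 0); (1, 1, 1, 1, 1, 1); (0, 0, 1, 1, 0, 0))


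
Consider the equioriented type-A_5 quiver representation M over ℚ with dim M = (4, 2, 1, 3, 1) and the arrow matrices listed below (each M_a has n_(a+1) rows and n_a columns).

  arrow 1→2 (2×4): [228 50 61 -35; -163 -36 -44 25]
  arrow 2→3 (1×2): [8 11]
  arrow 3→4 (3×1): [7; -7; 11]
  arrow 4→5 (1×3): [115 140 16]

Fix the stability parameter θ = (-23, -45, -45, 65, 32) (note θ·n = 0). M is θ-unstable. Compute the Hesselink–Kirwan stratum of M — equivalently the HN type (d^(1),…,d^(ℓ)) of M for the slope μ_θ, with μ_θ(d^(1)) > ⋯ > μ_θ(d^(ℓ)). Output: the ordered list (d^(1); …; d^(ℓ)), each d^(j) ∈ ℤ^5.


Barcode: M ≅ I[1,1]^2, I[1,2], I[1,5], I[4,4]^2. HN layers by μ_θ (5 steps, strictly decreasing):
  μ^(1)=65; μ^(2)=97/2; μ^(3)=-23; μ^(4)=-34; μ^(5)=-113/3

((0, 0, 0, 2, 0); (0, 0, 0, 1, 1); (2, 0, 0, 0, 0); (1, 1, 0, 0, 0); (1, 1, 1, 0, 0))


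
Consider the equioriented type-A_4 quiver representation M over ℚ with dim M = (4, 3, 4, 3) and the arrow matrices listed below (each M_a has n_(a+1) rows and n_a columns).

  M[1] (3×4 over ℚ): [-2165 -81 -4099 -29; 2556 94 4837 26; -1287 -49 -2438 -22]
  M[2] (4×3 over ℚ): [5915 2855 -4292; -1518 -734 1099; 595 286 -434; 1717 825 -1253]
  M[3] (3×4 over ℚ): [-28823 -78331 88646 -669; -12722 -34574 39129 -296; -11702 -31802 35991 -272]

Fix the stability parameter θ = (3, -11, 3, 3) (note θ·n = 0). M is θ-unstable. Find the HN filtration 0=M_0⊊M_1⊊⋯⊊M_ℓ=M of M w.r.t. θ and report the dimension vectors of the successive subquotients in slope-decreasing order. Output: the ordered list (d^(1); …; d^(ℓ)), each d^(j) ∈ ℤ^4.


Barcode: M ≅ I[1,1], I[1,3]^2, I[1,4], I[3,4], I[4,4]. HN layers by μ_θ (2 steps, strictly decreasing):
  μ^(1)=3; μ^(2)=-4

((1, 0, 4, 3); (3, 3, 0, 0))


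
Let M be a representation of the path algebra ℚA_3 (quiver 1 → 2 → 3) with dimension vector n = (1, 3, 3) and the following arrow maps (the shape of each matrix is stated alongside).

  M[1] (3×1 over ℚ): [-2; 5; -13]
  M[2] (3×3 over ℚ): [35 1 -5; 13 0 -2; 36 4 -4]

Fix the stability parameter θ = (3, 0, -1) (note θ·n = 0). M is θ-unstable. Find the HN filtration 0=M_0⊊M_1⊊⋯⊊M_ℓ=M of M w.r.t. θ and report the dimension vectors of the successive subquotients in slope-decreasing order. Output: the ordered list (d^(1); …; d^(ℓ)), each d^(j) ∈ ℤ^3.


Via rank(M_{q-1}∘⋯∘M_p): M ≅ I[1,2], I[2,3]^2, I[3,3].
μ_θ-semistable layers: μ^(1)=3/2; μ^(2)=-1/2; μ^(3)=-1

((1, 1, 0); (0, 2, 2); (0, 0, 1))


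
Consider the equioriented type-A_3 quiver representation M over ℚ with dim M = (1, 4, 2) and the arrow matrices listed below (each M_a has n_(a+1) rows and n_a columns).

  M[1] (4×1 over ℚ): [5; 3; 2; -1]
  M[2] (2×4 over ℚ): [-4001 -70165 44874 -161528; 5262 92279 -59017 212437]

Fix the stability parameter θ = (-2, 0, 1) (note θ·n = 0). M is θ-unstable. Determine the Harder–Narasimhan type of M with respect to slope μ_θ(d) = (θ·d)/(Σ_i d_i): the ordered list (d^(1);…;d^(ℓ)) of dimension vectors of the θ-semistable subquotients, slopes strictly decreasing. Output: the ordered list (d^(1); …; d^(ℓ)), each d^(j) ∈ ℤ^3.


Interval decomposition of M: I[1,3], I[2,2]^2, I[2,3].
HN type (ℓ=3): μ^(1)=1; μ^(2)=0; μ^(3)=-2

((0, 0, 2); (0, 4, 0); (1, 0, 0))


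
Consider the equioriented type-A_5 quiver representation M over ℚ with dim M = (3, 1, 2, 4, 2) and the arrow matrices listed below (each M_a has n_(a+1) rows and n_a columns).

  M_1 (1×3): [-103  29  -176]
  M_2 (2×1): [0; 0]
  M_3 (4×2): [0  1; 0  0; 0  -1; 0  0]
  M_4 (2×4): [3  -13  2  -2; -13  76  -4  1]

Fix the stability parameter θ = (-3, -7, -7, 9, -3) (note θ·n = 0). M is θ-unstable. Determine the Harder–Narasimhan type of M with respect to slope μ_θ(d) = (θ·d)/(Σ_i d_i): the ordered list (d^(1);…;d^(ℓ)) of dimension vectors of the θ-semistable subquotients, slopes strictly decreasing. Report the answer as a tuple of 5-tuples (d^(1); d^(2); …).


Barcode: M ≅ I[1,1]^2, I[1,2], I[3,3], I[3,5], I[4,4]^2, I[4,5]. HN layers by μ_θ (5 steps, strictly decreasing):
  μ^(1)=9; μ^(2)=3; μ^(3)=-3; μ^(4)=-5; μ^(5)=-7

((0, 0, 0, 2, 0); (0, 0, 0, 2, 2); (2, 0, 0, 0, 0); (1, 1, 0, 0, 0); (0, 0, 2, 0, 0))


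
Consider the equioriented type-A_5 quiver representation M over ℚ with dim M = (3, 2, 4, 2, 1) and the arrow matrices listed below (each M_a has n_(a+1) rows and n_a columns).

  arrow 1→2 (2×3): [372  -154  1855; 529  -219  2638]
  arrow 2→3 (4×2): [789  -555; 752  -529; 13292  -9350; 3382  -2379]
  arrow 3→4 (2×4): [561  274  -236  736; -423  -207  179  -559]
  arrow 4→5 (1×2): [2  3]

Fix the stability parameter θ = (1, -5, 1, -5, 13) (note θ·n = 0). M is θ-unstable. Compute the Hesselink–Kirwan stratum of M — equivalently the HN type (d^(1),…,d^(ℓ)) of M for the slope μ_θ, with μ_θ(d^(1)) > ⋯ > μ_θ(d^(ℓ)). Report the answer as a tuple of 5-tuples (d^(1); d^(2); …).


Barcode: M ≅ I[1,1], I[1,4], I[1,5], I[3,3]^2. HN layers by μ_θ (3 steps, strictly decreasing):
  μ^(1)=13; μ^(2)=1; μ^(3)=-2

((0, 0, 0, 0, 1); (1, 0, 2, 0, 0); (2, 2, 2, 2, 0))


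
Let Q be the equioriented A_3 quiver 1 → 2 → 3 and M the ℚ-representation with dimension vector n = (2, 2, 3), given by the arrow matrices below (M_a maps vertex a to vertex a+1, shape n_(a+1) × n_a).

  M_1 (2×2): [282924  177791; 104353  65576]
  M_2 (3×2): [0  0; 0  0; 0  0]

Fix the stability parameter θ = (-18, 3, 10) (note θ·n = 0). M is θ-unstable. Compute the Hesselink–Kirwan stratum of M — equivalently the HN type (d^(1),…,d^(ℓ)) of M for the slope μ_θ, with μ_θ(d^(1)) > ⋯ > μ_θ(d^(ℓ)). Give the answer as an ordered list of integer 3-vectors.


Barcode: M ≅ I[1,2]^2, I[3,3]^3. HN layers by μ_θ (3 steps, strictly decreasing):
  μ^(1)=10; μ^(2)=3; μ^(3)=-18

((0, 0, 3); (0, 2, 0); (2, 0, 0))


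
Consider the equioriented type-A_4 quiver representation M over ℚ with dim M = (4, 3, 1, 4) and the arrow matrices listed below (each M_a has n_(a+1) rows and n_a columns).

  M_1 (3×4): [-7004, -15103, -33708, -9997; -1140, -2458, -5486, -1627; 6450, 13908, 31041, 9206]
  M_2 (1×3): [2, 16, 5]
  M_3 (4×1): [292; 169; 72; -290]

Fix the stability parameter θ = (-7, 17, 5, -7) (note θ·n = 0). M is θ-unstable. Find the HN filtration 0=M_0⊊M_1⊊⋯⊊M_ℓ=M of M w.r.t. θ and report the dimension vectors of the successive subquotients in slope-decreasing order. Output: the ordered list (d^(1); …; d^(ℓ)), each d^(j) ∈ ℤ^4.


Interval decomposition of M: I[1,1], I[1,2]^2, I[1,4], I[4,4]^3.
HN type (ℓ=3): μ^(1)=17; μ^(2)=5; μ^(3)=-7

((0, 2, 0, 0); (0, 1, 1, 1); (4, 0, 0, 3))


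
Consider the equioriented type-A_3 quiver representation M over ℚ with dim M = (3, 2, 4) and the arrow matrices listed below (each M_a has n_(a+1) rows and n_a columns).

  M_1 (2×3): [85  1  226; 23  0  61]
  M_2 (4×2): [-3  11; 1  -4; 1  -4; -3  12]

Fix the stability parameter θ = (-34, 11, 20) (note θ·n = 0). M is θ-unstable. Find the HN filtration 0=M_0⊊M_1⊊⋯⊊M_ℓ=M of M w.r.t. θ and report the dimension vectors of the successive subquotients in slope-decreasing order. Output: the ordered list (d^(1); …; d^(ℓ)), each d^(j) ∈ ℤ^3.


Via rank(M_{q-1}∘⋯∘M_p): M ≅ I[1,1], I[1,3]^2, I[3,3]^2.
μ_θ-semistable layers: μ^(1)=20; μ^(2)=11; μ^(3)=-34

((0, 0, 4); (0, 2, 0); (3, 0, 0))


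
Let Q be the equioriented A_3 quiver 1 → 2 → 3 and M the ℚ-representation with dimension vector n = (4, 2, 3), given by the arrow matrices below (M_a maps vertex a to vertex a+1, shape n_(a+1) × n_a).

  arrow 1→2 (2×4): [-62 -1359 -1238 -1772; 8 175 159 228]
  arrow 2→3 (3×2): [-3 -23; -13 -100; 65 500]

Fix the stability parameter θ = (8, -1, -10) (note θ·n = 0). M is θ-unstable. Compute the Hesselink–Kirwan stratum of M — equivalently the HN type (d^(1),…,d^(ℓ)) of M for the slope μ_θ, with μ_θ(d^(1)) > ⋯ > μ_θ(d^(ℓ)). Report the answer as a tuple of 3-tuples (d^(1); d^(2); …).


Interval decomposition of M: I[1,1]^2, I[1,3]^2, I[3,3].
HN type (ℓ=3): μ^(1)=8; μ^(2)=-1; μ^(3)=-10

((2, 0, 0); (2, 2, 2); (0, 0, 1))


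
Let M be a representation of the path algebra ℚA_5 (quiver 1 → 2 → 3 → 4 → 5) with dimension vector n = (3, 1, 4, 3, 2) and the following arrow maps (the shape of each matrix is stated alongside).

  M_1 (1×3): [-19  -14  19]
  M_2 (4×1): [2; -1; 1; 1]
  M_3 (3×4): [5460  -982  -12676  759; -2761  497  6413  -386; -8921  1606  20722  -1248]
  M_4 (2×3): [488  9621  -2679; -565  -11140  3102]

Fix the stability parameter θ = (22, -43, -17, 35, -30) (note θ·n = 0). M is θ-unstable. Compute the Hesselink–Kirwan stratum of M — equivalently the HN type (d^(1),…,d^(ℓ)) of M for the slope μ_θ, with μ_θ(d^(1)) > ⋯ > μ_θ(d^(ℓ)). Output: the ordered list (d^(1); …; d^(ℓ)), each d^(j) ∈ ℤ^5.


Via rank(M_{q-1}∘⋯∘M_p): M ≅ I[1,1]^2, I[1,5], I[3,3], I[3,4], I[3,5].
μ_θ-semistable layers: μ^(1)=35; μ^(2)=22; μ^(3)=5/2; μ^(4)=-38/3; μ^(5)=-17

((0, 0, 0, 1, 0); (2, 0, 0, 0, 0); (0, 0, 0, 2, 2); (1, 1, 1, 0, 0); (0, 0, 3, 0, 0))


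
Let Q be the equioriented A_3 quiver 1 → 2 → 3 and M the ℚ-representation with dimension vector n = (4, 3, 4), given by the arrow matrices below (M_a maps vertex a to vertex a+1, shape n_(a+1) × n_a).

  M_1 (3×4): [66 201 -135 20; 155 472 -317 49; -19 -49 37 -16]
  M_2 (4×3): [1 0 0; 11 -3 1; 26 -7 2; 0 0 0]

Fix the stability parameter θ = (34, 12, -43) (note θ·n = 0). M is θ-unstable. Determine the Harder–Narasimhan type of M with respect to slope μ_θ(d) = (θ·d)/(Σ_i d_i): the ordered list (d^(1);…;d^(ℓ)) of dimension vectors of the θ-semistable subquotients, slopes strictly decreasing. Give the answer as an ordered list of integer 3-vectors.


Barcode: M ≅ I[1,1], I[1,3]^3, I[3,3]. HN layers by μ_θ (3 steps, strictly decreasing):
  μ^(1)=34; μ^(2)=1; μ^(3)=-43

((1, 0, 0); (3, 3, 3); (0, 0, 1))


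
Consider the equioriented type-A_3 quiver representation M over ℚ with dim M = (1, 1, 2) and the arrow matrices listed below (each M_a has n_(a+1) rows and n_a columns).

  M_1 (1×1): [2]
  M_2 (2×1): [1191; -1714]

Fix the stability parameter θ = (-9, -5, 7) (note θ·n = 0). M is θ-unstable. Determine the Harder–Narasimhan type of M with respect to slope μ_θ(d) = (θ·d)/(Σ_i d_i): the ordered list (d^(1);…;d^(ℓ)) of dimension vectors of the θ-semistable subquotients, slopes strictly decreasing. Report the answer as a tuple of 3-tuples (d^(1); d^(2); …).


Via rank(M_{q-1}∘⋯∘M_p): M ≅ I[1,3], I[3,3].
μ_θ-semistable layers: μ^(1)=7; μ^(2)=-5; μ^(3)=-9

((0, 0, 2); (0, 1, 0); (1, 0, 0))


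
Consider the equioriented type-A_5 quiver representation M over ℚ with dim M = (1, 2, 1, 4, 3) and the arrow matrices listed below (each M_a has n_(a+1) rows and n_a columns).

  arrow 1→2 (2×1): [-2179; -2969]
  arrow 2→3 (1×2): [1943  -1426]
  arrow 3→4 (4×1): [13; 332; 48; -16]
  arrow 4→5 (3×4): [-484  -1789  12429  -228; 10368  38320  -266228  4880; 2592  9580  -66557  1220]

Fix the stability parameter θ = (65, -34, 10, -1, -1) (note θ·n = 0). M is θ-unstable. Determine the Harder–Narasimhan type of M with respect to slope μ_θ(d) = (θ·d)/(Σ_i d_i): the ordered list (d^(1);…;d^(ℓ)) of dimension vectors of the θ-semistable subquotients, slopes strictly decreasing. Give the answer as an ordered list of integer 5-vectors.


Via rank(M_{q-1}∘⋯∘M_p): M ≅ I[1,4], I[2,2], I[4,4], I[4,5]^2, I[5,5].
μ_θ-semistable layers: μ^(1)=10; μ^(2)=-1; μ^(3)=-34

((1, 1, 1, 1, 0); (0, 0, 0, 3, 3); (0, 1, 0, 0, 0))


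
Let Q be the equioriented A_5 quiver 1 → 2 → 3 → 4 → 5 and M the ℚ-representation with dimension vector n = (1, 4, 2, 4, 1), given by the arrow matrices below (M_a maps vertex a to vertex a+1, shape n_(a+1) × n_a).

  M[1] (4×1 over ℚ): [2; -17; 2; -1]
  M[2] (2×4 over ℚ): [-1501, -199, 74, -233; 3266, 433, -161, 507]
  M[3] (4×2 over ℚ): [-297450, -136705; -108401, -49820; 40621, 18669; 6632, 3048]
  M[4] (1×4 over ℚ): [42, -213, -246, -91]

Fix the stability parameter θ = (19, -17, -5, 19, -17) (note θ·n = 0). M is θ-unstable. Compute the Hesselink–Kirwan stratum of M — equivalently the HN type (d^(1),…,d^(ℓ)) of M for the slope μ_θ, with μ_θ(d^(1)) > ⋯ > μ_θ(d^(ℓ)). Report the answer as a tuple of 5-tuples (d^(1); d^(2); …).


Barcode: M ≅ I[1,5], I[2,2]^2, I[2,4], I[4,4]^2. HN layers by μ_θ (5 steps, strictly decreasing):
  μ^(1)=19; μ^(2)=1; μ^(3)=-1; μ^(4)=-5; μ^(5)=-17

((0, 0, 0, 3, 0); (0, 0, 0, 1, 1); (1, 1, 1, 0, 0); (0, 0, 1, 0, 0); (0, 3, 0, 0, 0))


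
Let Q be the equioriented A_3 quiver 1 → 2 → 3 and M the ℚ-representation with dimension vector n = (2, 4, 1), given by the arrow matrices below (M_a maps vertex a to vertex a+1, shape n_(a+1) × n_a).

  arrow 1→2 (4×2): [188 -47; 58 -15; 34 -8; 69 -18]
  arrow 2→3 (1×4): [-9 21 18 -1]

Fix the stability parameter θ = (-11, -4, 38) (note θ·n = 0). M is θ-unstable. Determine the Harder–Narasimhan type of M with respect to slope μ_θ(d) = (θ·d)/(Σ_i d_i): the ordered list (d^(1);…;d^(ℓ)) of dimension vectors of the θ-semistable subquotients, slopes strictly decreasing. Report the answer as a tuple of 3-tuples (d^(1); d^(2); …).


Interval decomposition of M: I[1,2], I[1,3], I[2,2]^2.
HN type (ℓ=3): μ^(1)=38; μ^(2)=-4; μ^(3)=-11

((0, 0, 1); (0, 4, 0); (2, 0, 0))


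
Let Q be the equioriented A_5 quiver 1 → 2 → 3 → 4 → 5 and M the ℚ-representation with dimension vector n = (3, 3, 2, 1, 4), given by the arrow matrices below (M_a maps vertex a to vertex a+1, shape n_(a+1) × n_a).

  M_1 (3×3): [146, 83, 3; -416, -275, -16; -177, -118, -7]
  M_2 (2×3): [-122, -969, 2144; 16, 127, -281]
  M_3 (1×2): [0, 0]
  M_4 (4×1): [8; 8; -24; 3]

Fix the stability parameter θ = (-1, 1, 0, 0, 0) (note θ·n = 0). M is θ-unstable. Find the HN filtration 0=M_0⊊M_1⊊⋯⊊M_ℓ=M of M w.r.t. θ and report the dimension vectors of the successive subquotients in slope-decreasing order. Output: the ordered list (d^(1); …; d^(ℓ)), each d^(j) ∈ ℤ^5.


Barcode: M ≅ I[1,2], I[1,3]^2, I[4,5], I[5,5]^3. HN layers by μ_θ (4 steps, strictly decreasing):
  μ^(1)=1; μ^(2)=1/2; μ^(3)=0; μ^(4)=-1

((0, 1, 0, 0, 0); (0, 2, 2, 0, 0); (0, 0, 0, 1, 4); (3, 0, 0, 0, 0))


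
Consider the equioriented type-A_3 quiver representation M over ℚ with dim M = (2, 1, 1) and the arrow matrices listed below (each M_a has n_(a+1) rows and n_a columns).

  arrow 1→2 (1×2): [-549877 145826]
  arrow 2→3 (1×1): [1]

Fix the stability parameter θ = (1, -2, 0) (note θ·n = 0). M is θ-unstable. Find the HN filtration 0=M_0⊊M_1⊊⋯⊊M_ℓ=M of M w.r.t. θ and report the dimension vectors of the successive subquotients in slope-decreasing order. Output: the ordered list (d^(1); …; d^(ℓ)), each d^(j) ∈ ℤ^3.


Interval decomposition of M: I[1,1], I[1,3].
HN type (ℓ=3): μ^(1)=1; μ^(2)=0; μ^(3)=-1/2

((1, 0, 0); (0, 0, 1); (1, 1, 0))


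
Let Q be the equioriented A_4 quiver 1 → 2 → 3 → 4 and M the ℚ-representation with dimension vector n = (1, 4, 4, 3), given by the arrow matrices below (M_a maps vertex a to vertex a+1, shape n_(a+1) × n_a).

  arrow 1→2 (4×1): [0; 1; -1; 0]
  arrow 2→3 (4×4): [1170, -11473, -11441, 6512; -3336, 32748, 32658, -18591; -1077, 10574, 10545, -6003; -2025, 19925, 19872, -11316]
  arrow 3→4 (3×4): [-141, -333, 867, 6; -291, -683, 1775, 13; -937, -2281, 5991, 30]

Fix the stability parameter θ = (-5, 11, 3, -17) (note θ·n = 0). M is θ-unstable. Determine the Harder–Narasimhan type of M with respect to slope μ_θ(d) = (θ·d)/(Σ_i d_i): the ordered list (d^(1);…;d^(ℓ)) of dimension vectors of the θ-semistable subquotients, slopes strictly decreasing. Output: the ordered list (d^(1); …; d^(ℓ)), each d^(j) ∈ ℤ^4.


Via rank(M_{q-1}∘⋯∘M_p): M ≅ I[1,4], I[2,2], I[2,3]^2, I[3,4], I[4,4].
μ_θ-semistable layers: μ^(1)=11; μ^(2)=7; μ^(3)=-1; μ^(4)=-5; μ^(5)=-7; μ^(6)=-17

((0, 1, 0, 0); (0, 2, 2, 0); (0, 1, 1, 1); (1, 0, 0, 0); (0, 0, 1, 1); (0, 0, 0, 1))


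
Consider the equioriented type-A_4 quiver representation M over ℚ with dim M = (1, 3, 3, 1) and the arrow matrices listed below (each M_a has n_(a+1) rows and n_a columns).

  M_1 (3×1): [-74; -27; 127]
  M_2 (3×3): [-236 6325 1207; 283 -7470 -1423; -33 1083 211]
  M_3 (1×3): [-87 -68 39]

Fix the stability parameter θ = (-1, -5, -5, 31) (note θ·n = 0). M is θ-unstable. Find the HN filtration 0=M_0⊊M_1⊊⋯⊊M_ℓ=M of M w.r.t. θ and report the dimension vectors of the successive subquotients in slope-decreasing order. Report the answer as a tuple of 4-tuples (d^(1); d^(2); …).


Via rank(M_{q-1}∘⋯∘M_p): M ≅ I[1,3], I[2,3], I[2,4].
μ_θ-semistable layers: μ^(1)=31; μ^(2)=-11/3; μ^(3)=-5

((0, 0, 0, 1); (1, 1, 1, 0); (0, 2, 2, 0))


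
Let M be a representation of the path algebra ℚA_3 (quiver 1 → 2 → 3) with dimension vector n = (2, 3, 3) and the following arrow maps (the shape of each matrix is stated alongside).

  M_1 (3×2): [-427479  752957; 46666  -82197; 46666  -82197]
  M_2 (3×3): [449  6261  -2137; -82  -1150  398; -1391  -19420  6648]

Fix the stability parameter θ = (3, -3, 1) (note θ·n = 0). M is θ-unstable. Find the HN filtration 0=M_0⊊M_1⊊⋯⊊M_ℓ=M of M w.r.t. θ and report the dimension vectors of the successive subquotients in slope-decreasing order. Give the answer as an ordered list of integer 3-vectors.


Barcode: M ≅ I[1,3]^2, I[2,3]. HN layers by μ_θ (3 steps, strictly decreasing):
  μ^(1)=1; μ^(2)=0; μ^(3)=-3

((0, 0, 3); (2, 2, 0); (0, 1, 0))


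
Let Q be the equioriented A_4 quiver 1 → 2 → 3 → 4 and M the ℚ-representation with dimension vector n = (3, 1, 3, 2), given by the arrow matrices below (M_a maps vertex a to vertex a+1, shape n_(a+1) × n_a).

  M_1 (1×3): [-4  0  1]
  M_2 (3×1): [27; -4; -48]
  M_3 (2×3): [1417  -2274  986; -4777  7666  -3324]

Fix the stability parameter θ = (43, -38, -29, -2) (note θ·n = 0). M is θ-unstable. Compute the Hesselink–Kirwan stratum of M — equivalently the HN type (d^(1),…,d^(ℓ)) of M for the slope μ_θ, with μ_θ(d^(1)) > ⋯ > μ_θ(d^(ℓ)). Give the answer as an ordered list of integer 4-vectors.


Via rank(M_{q-1}∘⋯∘M_p): M ≅ I[1,1]^2, I[1,4], I[3,3], I[3,4].
μ_θ-semistable layers: μ^(1)=43; μ^(2)=-2; μ^(3)=-8; μ^(4)=-29

((2, 0, 0, 0); (0, 0, 0, 2); (1, 1, 1, 0); (0, 0, 2, 0))


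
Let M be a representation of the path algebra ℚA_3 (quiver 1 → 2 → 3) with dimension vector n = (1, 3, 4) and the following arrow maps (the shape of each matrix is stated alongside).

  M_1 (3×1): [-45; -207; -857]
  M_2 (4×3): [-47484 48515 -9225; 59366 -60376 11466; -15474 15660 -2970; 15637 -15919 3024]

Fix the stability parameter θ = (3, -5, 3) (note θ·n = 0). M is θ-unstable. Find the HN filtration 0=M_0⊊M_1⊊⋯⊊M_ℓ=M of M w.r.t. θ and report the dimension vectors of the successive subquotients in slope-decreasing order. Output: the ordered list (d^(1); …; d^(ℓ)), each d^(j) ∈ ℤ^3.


Via rank(M_{q-1}∘⋯∘M_p): M ≅ I[1,2], I[2,3]^2, I[3,3]^2.
μ_θ-semistable layers: μ^(1)=3; μ^(2)=-1; μ^(3)=-5

((0, 0, 4); (1, 1, 0); (0, 2, 0))


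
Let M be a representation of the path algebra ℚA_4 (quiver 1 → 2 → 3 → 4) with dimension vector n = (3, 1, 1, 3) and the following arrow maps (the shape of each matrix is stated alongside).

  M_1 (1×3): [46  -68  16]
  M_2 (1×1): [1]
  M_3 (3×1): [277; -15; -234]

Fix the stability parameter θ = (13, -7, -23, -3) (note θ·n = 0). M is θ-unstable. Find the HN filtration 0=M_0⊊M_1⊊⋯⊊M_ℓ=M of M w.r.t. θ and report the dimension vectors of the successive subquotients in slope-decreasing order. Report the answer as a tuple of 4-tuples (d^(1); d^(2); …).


Via rank(M_{q-1}∘⋯∘M_p): M ≅ I[1,1]^2, I[1,4], I[4,4]^2.
μ_θ-semistable layers: μ^(1)=13; μ^(2)=-3; μ^(3)=-17/3

((2, 0, 0, 0); (0, 0, 0, 3); (1, 1, 1, 0))


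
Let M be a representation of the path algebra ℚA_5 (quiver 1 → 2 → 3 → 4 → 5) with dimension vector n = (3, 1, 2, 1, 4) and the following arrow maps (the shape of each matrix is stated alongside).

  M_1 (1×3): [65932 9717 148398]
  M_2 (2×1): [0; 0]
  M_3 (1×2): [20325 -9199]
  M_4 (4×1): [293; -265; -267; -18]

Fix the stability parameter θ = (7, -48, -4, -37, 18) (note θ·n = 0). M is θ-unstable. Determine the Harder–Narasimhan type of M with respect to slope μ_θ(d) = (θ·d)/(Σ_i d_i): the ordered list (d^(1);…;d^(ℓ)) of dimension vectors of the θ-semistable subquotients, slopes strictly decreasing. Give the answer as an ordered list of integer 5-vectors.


Interval decomposition of M: I[1,1]^2, I[1,2], I[3,3], I[3,5], I[5,5]^3.
HN type (ℓ=4): μ^(1)=18; μ^(2)=7; μ^(3)=-4; μ^(4)=-41/2

((0, 0, 0, 0, 4); (2, 0, 0, 0, 0); (0, 0, 1, 0, 0); (1, 1, 1, 1, 0))


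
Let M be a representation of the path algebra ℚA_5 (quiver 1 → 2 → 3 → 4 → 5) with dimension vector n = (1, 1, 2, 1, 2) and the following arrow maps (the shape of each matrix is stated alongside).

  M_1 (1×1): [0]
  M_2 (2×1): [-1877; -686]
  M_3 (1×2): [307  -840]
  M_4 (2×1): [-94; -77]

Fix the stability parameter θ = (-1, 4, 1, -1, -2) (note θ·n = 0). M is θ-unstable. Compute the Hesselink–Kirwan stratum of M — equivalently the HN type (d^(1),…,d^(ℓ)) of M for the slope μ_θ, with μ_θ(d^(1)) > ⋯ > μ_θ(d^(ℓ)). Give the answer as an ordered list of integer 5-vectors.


Interval decomposition of M: I[1,1], I[2,5], I[3,3], I[5,5].
HN type (ℓ=4): μ^(1)=1; μ^(2)=1/2; μ^(3)=-1; μ^(4)=-2

((0, 0, 1, 0, 0); (0, 1, 1, 1, 1); (1, 0, 0, 0, 0); (0, 0, 0, 0, 1))


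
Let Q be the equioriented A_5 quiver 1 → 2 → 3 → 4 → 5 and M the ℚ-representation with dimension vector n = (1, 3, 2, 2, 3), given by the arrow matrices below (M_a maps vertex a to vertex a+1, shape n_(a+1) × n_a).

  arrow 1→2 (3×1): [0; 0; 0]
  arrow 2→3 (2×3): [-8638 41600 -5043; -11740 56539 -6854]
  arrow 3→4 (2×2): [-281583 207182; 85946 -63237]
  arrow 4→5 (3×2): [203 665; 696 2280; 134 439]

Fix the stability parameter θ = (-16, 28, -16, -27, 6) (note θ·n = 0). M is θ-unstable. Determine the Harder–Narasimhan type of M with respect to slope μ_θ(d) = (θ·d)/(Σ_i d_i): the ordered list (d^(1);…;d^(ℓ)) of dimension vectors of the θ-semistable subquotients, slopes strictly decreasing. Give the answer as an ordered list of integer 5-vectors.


Barcode: M ≅ I[1,1], I[2,2], I[2,5]^2, I[5,5]. HN layers by μ_θ (4 steps, strictly decreasing):
  μ^(1)=28; μ^(2)=6; μ^(3)=-5; μ^(4)=-16

((0, 1, 0, 0, 0); (0, 0, 0, 0, 3); (0, 2, 2, 2, 0); (1, 0, 0, 0, 0))


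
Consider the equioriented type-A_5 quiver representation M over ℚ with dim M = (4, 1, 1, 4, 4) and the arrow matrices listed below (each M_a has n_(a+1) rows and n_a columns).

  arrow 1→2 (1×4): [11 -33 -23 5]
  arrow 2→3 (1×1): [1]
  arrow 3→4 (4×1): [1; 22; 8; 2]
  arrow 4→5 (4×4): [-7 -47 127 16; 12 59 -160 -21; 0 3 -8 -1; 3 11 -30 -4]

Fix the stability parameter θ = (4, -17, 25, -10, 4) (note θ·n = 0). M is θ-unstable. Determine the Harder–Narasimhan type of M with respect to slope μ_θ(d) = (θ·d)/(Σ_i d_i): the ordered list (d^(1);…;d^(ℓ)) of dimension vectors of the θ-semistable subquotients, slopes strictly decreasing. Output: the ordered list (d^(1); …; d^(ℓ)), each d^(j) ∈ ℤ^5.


Via rank(M_{q-1}∘⋯∘M_p): M ≅ I[1,1]^3, I[1,5], I[4,4], I[4,5]^2, I[5,5].
μ_θ-semistable layers: μ^(1)=19/3; μ^(2)=4; μ^(3)=-13/2; μ^(4)=-10

((0, 0, 1, 1, 1); (3, 0, 0, 0, 3); (1, 1, 0, 0, 0); (0, 0, 0, 3, 0))


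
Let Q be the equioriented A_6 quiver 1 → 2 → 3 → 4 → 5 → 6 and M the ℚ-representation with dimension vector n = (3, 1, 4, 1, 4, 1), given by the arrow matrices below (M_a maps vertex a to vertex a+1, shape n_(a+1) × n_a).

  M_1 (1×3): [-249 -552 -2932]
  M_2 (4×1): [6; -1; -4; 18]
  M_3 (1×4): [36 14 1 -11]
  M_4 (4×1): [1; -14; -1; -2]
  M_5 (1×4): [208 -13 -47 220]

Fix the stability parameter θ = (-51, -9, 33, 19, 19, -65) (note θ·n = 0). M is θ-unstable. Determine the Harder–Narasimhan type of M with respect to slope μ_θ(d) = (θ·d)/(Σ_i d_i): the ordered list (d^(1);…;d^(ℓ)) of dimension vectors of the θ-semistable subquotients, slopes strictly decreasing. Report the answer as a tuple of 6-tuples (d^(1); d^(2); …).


Via rank(M_{q-1}∘⋯∘M_p): M ≅ I[1,1]^2, I[1,3], I[3,3]^2, I[3,6], I[5,5]^3.
μ_θ-semistable layers: μ^(1)=33; μ^(2)=19; μ^(3)=3/2; μ^(4)=-9; μ^(5)=-51

((0, 0, 3, 0, 0, 0); (0, 0, 0, 0, 3, 0); (0, 0, 1, 1, 1, 1); (0, 1, 0, 0, 0, 0); (3, 0, 0, 0, 0, 0))
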